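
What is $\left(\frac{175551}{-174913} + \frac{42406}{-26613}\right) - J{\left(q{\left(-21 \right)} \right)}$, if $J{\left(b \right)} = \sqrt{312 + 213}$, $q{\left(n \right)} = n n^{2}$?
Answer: $- \frac{12089299441}{4654959669} - 5 \sqrt{21} \approx -25.51$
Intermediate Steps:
$q{\left(n \right)} = n^{3}$
$J{\left(b \right)} = 5 \sqrt{21}$ ($J{\left(b \right)} = \sqrt{525} = 5 \sqrt{21}$)
$\left(\frac{175551}{-174913} + \frac{42406}{-26613}\right) - J{\left(q{\left(-21 \right)} \right)} = \left(\frac{175551}{-174913} + \frac{42406}{-26613}\right) - 5 \sqrt{21} = \left(175551 \left(- \frac{1}{174913}\right) + 42406 \left(- \frac{1}{26613}\right)\right) - 5 \sqrt{21} = \left(- \frac{175551}{174913} - \frac{42406}{26613}\right) - 5 \sqrt{21} = - \frac{12089299441}{4654959669} - 5 \sqrt{21}$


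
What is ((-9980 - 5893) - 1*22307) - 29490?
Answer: -67670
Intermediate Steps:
((-9980 - 5893) - 1*22307) - 29490 = (-15873 - 22307) - 29490 = -38180 - 29490 = -67670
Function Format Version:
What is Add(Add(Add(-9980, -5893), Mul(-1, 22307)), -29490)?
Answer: -67670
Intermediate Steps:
Add(Add(Add(-9980, -5893), Mul(-1, 22307)), -29490) = Add(Add(-15873, -22307), -29490) = Add(-38180, -29490) = -67670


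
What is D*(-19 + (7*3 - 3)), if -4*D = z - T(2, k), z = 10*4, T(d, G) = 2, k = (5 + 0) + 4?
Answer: 19/2 ≈ 9.5000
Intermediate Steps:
k = 9 (k = 5 + 4 = 9)
z = 40
D = -19/2 (D = -(40 - 1*2)/4 = -(40 - 2)/4 = -¼*38 = -19/2 ≈ -9.5000)
D*(-19 + (7*3 - 3)) = -19*(-19 + (7*3 - 3))/2 = -19*(-19 + (21 - 3))/2 = -19*(-19 + 18)/2 = -19/2*(-1) = 19/2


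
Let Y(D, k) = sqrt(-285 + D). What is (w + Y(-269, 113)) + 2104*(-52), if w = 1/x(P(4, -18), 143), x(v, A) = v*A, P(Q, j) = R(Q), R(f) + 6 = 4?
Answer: -31290689/286 + I*sqrt(554) ≈ -1.0941e+5 + 23.537*I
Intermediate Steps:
R(f) = -2 (R(f) = -6 + 4 = -2)
P(Q, j) = -2
x(v, A) = A*v
w = -1/286 (w = 1/(143*(-2)) = 1/(-286) = -1/286 ≈ -0.0034965)
(w + Y(-269, 113)) + 2104*(-52) = (-1/286 + sqrt(-285 - 269)) + 2104*(-52) = (-1/286 + sqrt(-554)) - 109408 = (-1/286 + I*sqrt(554)) - 109408 = -31290689/286 + I*sqrt(554)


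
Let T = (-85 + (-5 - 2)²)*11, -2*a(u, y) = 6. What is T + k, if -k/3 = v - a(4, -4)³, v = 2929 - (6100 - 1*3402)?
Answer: -1170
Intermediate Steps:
a(u, y) = -3 (a(u, y) = -½*6 = -3)
v = 231 (v = 2929 - (6100 - 3402) = 2929 - 1*2698 = 2929 - 2698 = 231)
k = -774 (k = -3*(231 - 1*(-3)³) = -3*(231 - 1*(-27)) = -3*(231 + 27) = -3*258 = -774)
T = -396 (T = (-85 + (-7)²)*11 = (-85 + 49)*11 = -36*11 = -396)
T + k = -396 - 774 = -1170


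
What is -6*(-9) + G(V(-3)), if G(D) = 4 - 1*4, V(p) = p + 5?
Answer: 54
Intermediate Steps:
V(p) = 5 + p
G(D) = 0 (G(D) = 4 - 4 = 0)
-6*(-9) + G(V(-3)) = -6*(-9) + 0 = 54 + 0 = 54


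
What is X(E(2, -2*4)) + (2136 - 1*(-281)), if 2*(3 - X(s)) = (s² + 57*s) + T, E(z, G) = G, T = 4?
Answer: 2614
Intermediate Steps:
X(s) = 1 - 57*s/2 - s²/2 (X(s) = 3 - ((s² + 57*s) + 4)/2 = 3 - (4 + s² + 57*s)/2 = 3 + (-2 - 57*s/2 - s²/2) = 1 - 57*s/2 - s²/2)
X(E(2, -2*4)) + (2136 - 1*(-281)) = (1 - (-57)*4 - (-2*4)²/2) + (2136 - 1*(-281)) = (1 - 57/2*(-8) - ½*(-8)²) + (2136 + 281) = (1 + 228 - ½*64) + 2417 = (1 + 228 - 32) + 2417 = 197 + 2417 = 2614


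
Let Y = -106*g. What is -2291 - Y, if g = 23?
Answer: 147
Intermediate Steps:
Y = -2438 (Y = -106*23 = -2438)
-2291 - Y = -2291 - 1*(-2438) = -2291 + 2438 = 147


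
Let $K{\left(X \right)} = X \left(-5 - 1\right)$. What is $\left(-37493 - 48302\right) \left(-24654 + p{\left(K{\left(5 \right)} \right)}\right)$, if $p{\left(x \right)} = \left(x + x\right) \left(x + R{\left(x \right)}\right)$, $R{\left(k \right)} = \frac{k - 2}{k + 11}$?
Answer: $\frac{37419146070}{19} \approx 1.9694 \cdot 10^{9}$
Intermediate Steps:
$R{\left(k \right)} = \frac{-2 + k}{11 + k}$
$K{\left(X \right)} = - 6 X$ ($K{\left(X \right)} = X \left(-6\right) = - 6 X$)
$p{\left(x \right)} = 2 x \left(x + \frac{-2 + x}{11 + x}\right)$ ($p{\left(x \right)} = \left(x + x\right) \left(x + \frac{-2 + x}{11 + x}\right) = 2 x \left(x + \frac{-2 + x}{11 + x}\right)$)
$\left(-37493 - 48302\right) \left(-24654 + p{\left(K{\left(5 \right)} \right)}\right) = \left(-37493 - 48302\right) \left(-24654 + \frac{2 \left(\left(-6\right) 5\right) \left(-2 - 30 + \left(-6\right) 5 \left(11 - 30\right)\right)}{11 - 30}\right) = - 85795 \left(-24654 + 2 \left(-30\right) \frac{1}{11 - 30} \left(-2 - 30 - 30 \left(11 - 30\right)\right)\right) = - 85795 \left(-24654 + 2 \left(-30\right) \frac{1}{-19} \left(-2 - 30 - -570\right)\right) = - 85795 \left(-24654 + 2 \left(-30\right) \left(- \frac{1}{19}\right) \left(-2 - 30 + 570\right)\right) = - 85795 \left(-24654 + 2 \left(-30\right) \left(- \frac{1}{19}\right) 538\right) = - 85795 \left(-24654 + \frac{32280}{19}\right) = \left(-85795\right) \left(- \frac{436146}{19}\right) = \frac{37419146070}{19}$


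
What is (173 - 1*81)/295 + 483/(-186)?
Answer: -41791/18290 ≈ -2.2849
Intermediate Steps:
(173 - 1*81)/295 + 483/(-186) = (173 - 81)*(1/295) + 483*(-1/186) = 92*(1/295) - 161/62 = 92/295 - 161/62 = -41791/18290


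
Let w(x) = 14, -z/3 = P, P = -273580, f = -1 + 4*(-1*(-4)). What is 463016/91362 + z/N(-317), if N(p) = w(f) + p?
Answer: -12474025672/4613781 ≈ -2703.6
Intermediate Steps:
f = 15 (f = -1 + 4*4 = -1 + 16 = 15)
z = 820740 (z = -3*(-273580) = 820740)
N(p) = 14 + p
463016/91362 + z/N(-317) = 463016/91362 + 820740/(14 - 317) = 463016*(1/91362) + 820740/(-303) = 231508/45681 + 820740*(-1/303) = 231508/45681 - 273580/101 = -12474025672/4613781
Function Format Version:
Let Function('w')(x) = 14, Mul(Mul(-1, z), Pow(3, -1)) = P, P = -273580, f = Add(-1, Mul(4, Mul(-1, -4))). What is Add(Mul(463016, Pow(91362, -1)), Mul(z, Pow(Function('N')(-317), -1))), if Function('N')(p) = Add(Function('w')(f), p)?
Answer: Rational(-12474025672, 4613781) ≈ -2703.6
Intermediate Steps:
f = 15 (f = Add(-1, Mul(4, 4)) = Add(-1, 16) = 15)
z = 820740 (z = Mul(-3, -273580) = 820740)
Function('N')(p) = Add(14, p)
Add(Mul(463016, Pow(91362, -1)), Mul(z, Pow(Function('N')(-317), -1))) = Add(Mul(463016, Pow(91362, -1)), Mul(820740, Pow(Add(14, -317), -1))) = Add(Mul(463016, Rational(1, 91362)), Mul(820740, Pow(-303, -1))) = Add(Rational(231508, 45681), Mul(820740, Rational(-1, 303))) = Add(Rational(231508, 45681), Rational(-273580, 101)) = Rational(-12474025672, 4613781)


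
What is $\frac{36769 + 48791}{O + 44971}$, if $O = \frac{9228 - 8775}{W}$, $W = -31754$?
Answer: $\frac{2716872240}{1428008681} \approx 1.9026$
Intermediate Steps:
$O = - \frac{453}{31754}$ ($O = \frac{9228 - 8775}{-31754} = \left(9228 - 8775\right) \left(- \frac{1}{31754}\right) = 453 \left(- \frac{1}{31754}\right) = - \frac{453}{31754} \approx -0.014266$)
$\frac{36769 + 48791}{O + 44971} = \frac{36769 + 48791}{- \frac{453}{31754} + 44971} = \frac{85560}{\frac{1428008681}{31754}} = 85560 \cdot \frac{31754}{1428008681} = \frac{2716872240}{1428008681}$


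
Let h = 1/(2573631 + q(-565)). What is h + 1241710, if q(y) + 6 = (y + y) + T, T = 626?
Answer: 3195070076911/2573121 ≈ 1.2417e+6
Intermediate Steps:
q(y) = 620 + 2*y (q(y) = -6 + ((y + y) + 626) = -6 + (2*y + 626) = -6 + (626 + 2*y) = 620 + 2*y)
h = 1/2573121 (h = 1/(2573631 + (620 + 2*(-565))) = 1/(2573631 + (620 - 1130)) = 1/(2573631 - 510) = 1/2573121 ≈ 3.8863e-7)
h + 1241710 = 1/2573121 + 1241710 = 3195070076911/2573121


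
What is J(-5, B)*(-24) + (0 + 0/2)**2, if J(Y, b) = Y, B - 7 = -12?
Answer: 120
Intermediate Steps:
B = -5 (B = 7 - 12 = -5)
J(-5, B)*(-24) + (0 + 0/2)**2 = -5*(-24) + (0 + 0/2)**2 = 120 + (0 + 0*(1/2))**2 = 120 + (0 + 0)**2 = 120 + 0**2 = 120 + 0 = 120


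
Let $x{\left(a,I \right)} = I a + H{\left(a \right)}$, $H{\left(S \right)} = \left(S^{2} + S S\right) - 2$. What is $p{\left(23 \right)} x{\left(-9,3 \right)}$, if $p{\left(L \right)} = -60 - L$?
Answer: $-11039$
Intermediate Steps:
$H{\left(S \right)} = -2 + 2 S^{2}$ ($H{\left(S \right)} = \left(S^{2} + S^{2}\right) - 2 = 2 S^{2} - 2 = -2 + 2 S^{2}$)
$x{\left(a,I \right)} = -2 + 2 a^{2} + I a$ ($x{\left(a,I \right)} = I a + \left(-2 + 2 a^{2}\right) = -2 + 2 a^{2} + I a$)
$p{\left(23 \right)} x{\left(-9,3 \right)} = \left(-60 - 23\right) \left(-2 + 2 \left(-9\right)^{2} + 3 \left(-9\right)\right) = \left(-60 - 23\right) \left(-2 + 2 \cdot 81 - 27\right) = - 83 \left(-2 + 162 - 27\right) = \left(-83\right) 133 = -11039$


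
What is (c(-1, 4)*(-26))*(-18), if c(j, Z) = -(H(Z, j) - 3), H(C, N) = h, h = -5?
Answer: 3744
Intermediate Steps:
H(C, N) = -5
c(j, Z) = 8 (c(j, Z) = -(-5 - 3) = -1*(-8) = 8)
(c(-1, 4)*(-26))*(-18) = (8*(-26))*(-18) = -208*(-18) = 3744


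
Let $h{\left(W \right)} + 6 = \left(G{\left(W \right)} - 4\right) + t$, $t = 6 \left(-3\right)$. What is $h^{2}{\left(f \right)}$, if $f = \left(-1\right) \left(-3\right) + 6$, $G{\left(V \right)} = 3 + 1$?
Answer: $576$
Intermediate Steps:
$G{\left(V \right)} = 4$
$t = -18$
$f = 9$ ($f = 3 + 6 = 9$)
$h{\left(W \right)} = -24$ ($h{\left(W \right)} = -6 + \left(\left(4 - 4\right) - 18\right) = -6 + \left(0 - 18\right) = -6 - 18 = -24$)
$h^{2}{\left(f \right)} = \left(-24\right)^{2} = 576$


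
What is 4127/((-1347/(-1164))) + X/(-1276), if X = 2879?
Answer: 2041935505/572924 ≈ 3564.1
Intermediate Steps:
4127/((-1347/(-1164))) + X/(-1276) = 4127/((-1347/(-1164))) + 2879/(-1276) = 4127/((-1347*(-1/1164))) + 2879*(-1/1276) = 4127/(449/388) - 2879/1276 = 4127*(388/449) - 2879/1276 = 1601276/449 - 2879/1276 = 2041935505/572924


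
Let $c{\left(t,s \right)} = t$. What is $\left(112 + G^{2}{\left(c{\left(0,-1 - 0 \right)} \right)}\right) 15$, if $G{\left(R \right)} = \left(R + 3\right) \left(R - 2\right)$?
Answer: $2220$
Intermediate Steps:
$G{\left(R \right)} = \left(-2 + R\right) \left(3 + R\right)$ ($G{\left(R \right)} = \left(3 + R\right) \left(-2 + R\right) = \left(-2 + R\right) \left(3 + R\right)$)
$\left(112 + G^{2}{\left(c{\left(0,-1 - 0 \right)} \right)}\right) 15 = \left(112 + \left(-6 + 0 + 0^{2}\right)^{2}\right) 15 = \left(112 + \left(-6 + 0 + 0\right)^{2}\right) 15 = \left(112 + \left(-6\right)^{2}\right) 15 = \left(112 + 36\right) 15 = 148 \cdot 15 = 2220$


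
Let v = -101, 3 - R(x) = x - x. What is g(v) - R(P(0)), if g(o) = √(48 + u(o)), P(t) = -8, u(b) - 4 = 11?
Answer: -3 + 3*√7 ≈ 4.9373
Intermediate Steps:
u(b) = 15 (u(b) = 4 + 11 = 15)
R(x) = 3 (R(x) = 3 - (x - x) = 3 - 1*0 = 3 + 0 = 3)
g(o) = 3*√7 (g(o) = √(48 + 15) = √63 = 3*√7)
g(v) - R(P(0)) = 3*√7 - 1*3 = 3*√7 - 3 = -3 + 3*√7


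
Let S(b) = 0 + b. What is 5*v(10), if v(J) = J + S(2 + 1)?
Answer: 65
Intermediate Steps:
S(b) = b
v(J) = 3 + J (v(J) = J + (2 + 1) = J + 3 = 3 + J)
5*v(10) = 5*(3 + 10) = 5*13 = 65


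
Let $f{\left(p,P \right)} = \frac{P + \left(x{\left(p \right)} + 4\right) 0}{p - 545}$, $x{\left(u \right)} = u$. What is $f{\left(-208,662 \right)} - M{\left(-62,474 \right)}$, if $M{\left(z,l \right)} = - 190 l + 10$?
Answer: $\frac{67806988}{753} \approx 90049.0$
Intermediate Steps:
$M{\left(z,l \right)} = 10 - 190 l$
$f{\left(p,P \right)} = \frac{P}{-545 + p}$ ($f{\left(p,P \right)} = \frac{P + \left(p + 4\right) 0}{p - 545} = \frac{P + \left(4 + p\right) 0}{-545 + p} = \frac{P + 0}{-545 + p} = \frac{P}{-545 + p}$)
$f{\left(-208,662 \right)} - M{\left(-62,474 \right)} = \frac{662}{-545 - 208} - \left(10 - 90060\right) = \frac{662}{-753} - \left(10 - 90060\right) = 662 \left(- \frac{1}{753}\right) - -90050 = - \frac{662}{753} + 90050 = \frac{67806988}{753}$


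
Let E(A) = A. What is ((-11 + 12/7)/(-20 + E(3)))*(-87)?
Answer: -5655/119 ≈ -47.521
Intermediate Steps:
((-11 + 12/7)/(-20 + E(3)))*(-87) = ((-11 + 12/7)/(-20 + 3))*(-87) = ((-11 + 12*(⅐))/(-17))*(-87) = ((-11 + 12/7)*(-1/17))*(-87) = -65/7*(-1/17)*(-87) = (65/119)*(-87) = -5655/119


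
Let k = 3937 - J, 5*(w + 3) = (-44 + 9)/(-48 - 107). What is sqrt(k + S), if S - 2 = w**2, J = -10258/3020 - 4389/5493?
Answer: sqrt(29031057777732602006)/85709110 ≈ 62.864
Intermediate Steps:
J = -11600329/2764810 (J = -10258*1/3020 - 4389*1/5493 = -5129/1510 - 1463/1831 = -11600329/2764810 ≈ -4.1957)
w = -458/155 (w = -3 + ((-44 + 9)/(-48 - 107))/5 = -3 + (-35/(-155))/5 = -3 + (-35*(-1/155))/5 = -3 + (1/5)*(7/31) = -3 + 7/155 = -458/155 ≈ -2.9548)
S = 257814/24025 (S = 2 + (-458/155)**2 = 2 + 209764/24025 = 257814/24025 ≈ 10.731)
k = 10896657299/2764810 (k = 3937 - 1*(-11600329/2764810) = 3937 + 11600329/2764810 = 10896657299/2764810 ≈ 3941.2)
sqrt(k + S) = sqrt(10896657299/2764810 + 257814/24025) = sqrt(52500999666763/13284912050) = sqrt(29031057777732602006)/85709110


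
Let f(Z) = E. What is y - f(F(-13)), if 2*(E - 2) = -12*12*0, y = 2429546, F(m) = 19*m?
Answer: 2429544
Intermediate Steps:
E = 2 (E = 2 + (-12*12*0)/2 = 2 + (-144*0)/2 = 2 + (1/2)*0 = 2 + 0 = 2)
f(Z) = 2
y - f(F(-13)) = 2429546 - 1*2 = 2429546 - 2 = 2429544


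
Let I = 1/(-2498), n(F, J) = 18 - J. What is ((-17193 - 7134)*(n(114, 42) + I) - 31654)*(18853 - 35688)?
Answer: -23222282148065/2498 ≈ -9.2963e+9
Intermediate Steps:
I = -1/2498 ≈ -0.00040032
((-17193 - 7134)*(n(114, 42) + I) - 31654)*(18853 - 35688) = ((-17193 - 7134)*((18 - 1*42) - 1/2498) - 31654)*(18853 - 35688) = (-24327*((18 - 42) - 1/2498) - 31654)*(-16835) = (-24327*(-24 - 1/2498) - 31654)*(-16835) = (-24327*(-59953/2498) - 31654)*(-16835) = (1458476631/2498 - 31654)*(-16835) = (1379404939/2498)*(-16835) = -23222282148065/2498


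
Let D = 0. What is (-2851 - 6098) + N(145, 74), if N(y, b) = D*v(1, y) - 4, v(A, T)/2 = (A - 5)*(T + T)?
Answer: -8953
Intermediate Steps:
v(A, T) = 4*T*(-5 + A) (v(A, T) = 2*((A - 5)*(T + T)) = 2*((-5 + A)*(2*T)) = 2*(2*T*(-5 + A)) = 4*T*(-5 + A))
N(y, b) = -4 (N(y, b) = 0*(4*y*(-5 + 1)) - 4 = 0*(4*y*(-4)) - 4 = 0*(-16*y) - 4 = 0 - 4 = -4)
(-2851 - 6098) + N(145, 74) = (-2851 - 6098) - 4 = -8949 - 4 = -8953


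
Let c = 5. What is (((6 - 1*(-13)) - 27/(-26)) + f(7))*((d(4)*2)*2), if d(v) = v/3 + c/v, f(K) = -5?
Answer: 12121/78 ≈ 155.40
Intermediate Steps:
d(v) = 5/v + v/3 (d(v) = v/3 + 5/v = 5/v + v/3)
(((6 - 1*(-13)) - 27/(-26)) + f(7))*((d(4)*2)*2) = (((6 - 1*(-13)) - 27/(-26)) - 5)*(((5/4 + (⅓)*4)*2)*2) = (((6 + 13) - 27*(-1)/26) - 5)*(((5*(¼) + 4/3)*2)*2) = ((19 - 1*(-27/26)) - 5)*(((5/4 + 4/3)*2)*2) = ((19 + 27/26) - 5)*(((31/12)*2)*2) = (521/26 - 5)*((31/6)*2) = (391/26)*(31/3) = 12121/78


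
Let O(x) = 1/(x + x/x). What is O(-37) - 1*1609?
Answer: -57925/36 ≈ -1609.0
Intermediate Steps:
O(x) = 1/(1 + x) (O(x) = 1/(x + 1) = 1/(1 + x))
O(-37) - 1*1609 = 1/(1 - 37) - 1*1609 = 1/(-36) - 1609 = -1/36 - 1609 = -57925/36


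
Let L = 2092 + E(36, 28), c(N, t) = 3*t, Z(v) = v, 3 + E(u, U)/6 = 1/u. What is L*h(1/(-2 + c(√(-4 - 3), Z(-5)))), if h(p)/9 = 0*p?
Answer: 0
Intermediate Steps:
E(u, U) = -18 + 6/u
L = 12445/6 (L = 2092 + (-18 + 6/36) = 2092 + (-18 + 6*(1/36)) = 2092 + (-18 + ⅙) = 2092 - 107/6 = 12445/6 ≈ 2074.2)
h(p) = 0 (h(p) = 9*(0*p) = 9*0 = 0)
L*h(1/(-2 + c(√(-4 - 3), Z(-5)))) = (12445/6)*0 = 0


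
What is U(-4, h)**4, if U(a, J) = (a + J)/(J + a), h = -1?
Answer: 1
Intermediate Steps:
U(a, J) = 1 (U(a, J) = (J + a)/(J + a) = 1)
U(-4, h)**4 = 1**4 = 1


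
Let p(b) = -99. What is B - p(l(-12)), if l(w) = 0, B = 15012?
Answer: 15111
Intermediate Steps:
B - p(l(-12)) = 15012 - 1*(-99) = 15012 + 99 = 15111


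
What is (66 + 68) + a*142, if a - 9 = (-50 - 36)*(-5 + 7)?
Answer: -23012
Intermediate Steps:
a = -163 (a = 9 + (-50 - 36)*(-5 + 7) = 9 - 86*2 = 9 - 172 = -163)
(66 + 68) + a*142 = (66 + 68) - 163*142 = 134 - 23146 = -23012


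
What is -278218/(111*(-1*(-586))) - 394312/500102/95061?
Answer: -367404554469743/85897211207117 ≈ -4.2773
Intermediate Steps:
-278218/(111*(-1*(-586))) - 394312/500102/95061 = -278218/(111*586) - 394312*1/500102*(1/95061) = -278218/65046 - 197156/250051*1/95061 = -278218*1/65046 - 197156/23770098111 = -139109/32523 - 197156/23770098111 = -367404554469743/85897211207117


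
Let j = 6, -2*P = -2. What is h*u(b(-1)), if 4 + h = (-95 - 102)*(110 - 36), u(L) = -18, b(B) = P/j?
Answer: 262476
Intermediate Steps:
P = 1 (P = -½*(-2) = 1)
b(B) = ⅙ (b(B) = 1/6 = 1*(⅙) = ⅙)
h = -14582 (h = -4 + (-95 - 102)*(110 - 36) = -4 - 197*74 = -4 - 14578 = -14582)
h*u(b(-1)) = -14582*(-18) = 262476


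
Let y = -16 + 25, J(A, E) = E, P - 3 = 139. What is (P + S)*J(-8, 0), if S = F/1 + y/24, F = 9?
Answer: 0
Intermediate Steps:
P = 142 (P = 3 + 139 = 142)
y = 9
S = 75/8 (S = 9/1 + 9/24 = 9*1 + 9*(1/24) = 9 + 3/8 = 75/8 ≈ 9.3750)
(P + S)*J(-8, 0) = (142 + 75/8)*0 = (1211/8)*0 = 0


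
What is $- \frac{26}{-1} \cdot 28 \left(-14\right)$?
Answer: $-10192$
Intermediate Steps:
$- \frac{26}{-1} \cdot 28 \left(-14\right) = \left(-26\right) \left(-1\right) 28 \left(-14\right) = 26 \cdot 28 \left(-14\right) = 728 \left(-14\right) = -10192$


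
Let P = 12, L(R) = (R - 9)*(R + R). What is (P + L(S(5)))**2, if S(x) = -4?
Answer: 13456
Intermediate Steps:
L(R) = 2*R*(-9 + R) (L(R) = (-9 + R)*(2*R) = 2*R*(-9 + R))
(P + L(S(5)))**2 = (12 + 2*(-4)*(-9 - 4))**2 = (12 + 2*(-4)*(-13))**2 = (12 + 104)**2 = 116**2 = 13456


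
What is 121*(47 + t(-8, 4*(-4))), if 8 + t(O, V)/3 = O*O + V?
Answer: 20207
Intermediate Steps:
t(O, V) = -24 + 3*V + 3*O**2 (t(O, V) = -24 + 3*(O*O + V) = -24 + 3*(O**2 + V) = -24 + 3*(V + O**2) = -24 + (3*V + 3*O**2) = -24 + 3*V + 3*O**2)
121*(47 + t(-8, 4*(-4))) = 121*(47 + (-24 + 3*(4*(-4)) + 3*(-8)**2)) = 121*(47 + (-24 + 3*(-16) + 3*64)) = 121*(47 + (-24 - 48 + 192)) = 121*(47 + 120) = 121*167 = 20207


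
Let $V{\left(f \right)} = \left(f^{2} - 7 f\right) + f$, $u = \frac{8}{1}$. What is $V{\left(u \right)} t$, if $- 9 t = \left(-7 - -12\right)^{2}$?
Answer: $- \frac{400}{9} \approx -44.444$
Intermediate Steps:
$t = - \frac{25}{9}$ ($t = - \frac{\left(-7 - -12\right)^{2}}{9} = - \frac{\left(-7 + 12\right)^{2}}{9} = - \frac{5^{2}}{9} = \left(- \frac{1}{9}\right) 25 = - \frac{25}{9} \approx -2.7778$)
$u = 8$ ($u = 8 \cdot 1 = 8$)
$V{\left(f \right)} = f^{2} - 6 f$
$V{\left(u \right)} t = 8 \left(-6 + 8\right) \left(- \frac{25}{9}\right) = 8 \cdot 2 \left(- \frac{25}{9}\right) = 16 \left(- \frac{25}{9}\right) = - \frac{400}{9}$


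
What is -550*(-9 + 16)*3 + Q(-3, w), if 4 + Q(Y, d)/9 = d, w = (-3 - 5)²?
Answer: -11010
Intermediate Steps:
w = 64 (w = (-8)² = 64)
Q(Y, d) = -36 + 9*d
-550*(-9 + 16)*3 + Q(-3, w) = -550*(-9 + 16)*3 + (-36 + 9*64) = -3850*3 + (-36 + 576) = -550*21 + 540 = -11550 + 540 = -11010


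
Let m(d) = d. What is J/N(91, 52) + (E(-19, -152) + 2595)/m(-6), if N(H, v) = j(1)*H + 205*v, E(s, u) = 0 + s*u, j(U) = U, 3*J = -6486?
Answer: -58960705/64506 ≈ -914.03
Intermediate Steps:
J = -2162 (J = (1/3)*(-6486) = -2162)
E(s, u) = s*u
N(H, v) = H + 205*v (N(H, v) = 1*H + 205*v = H + 205*v)
J/N(91, 52) + (E(-19, -152) + 2595)/m(-6) = -2162/(91 + 205*52) + (-19*(-152) + 2595)/(-6) = -2162/(91 + 10660) + (2888 + 2595)*(-1/6) = -2162/10751 + 5483*(-1/6) = -2162*1/10751 - 5483/6 = -2162/10751 - 5483/6 = -58960705/64506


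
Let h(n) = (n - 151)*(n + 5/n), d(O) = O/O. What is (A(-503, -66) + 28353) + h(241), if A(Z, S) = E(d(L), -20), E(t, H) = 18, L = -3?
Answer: 12065151/241 ≈ 50063.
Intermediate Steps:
d(O) = 1
A(Z, S) = 18
h(n) = (-151 + n)*(n + 5/n)
(A(-503, -66) + 28353) + h(241) = (18 + 28353) + (5 + 241² - 755/241 - 151*241) = 28371 + (5 + 58081 - 755*1/241 - 36391) = 28371 + (5 + 58081 - 755/241 - 36391) = 28371 + 5227740/241 = 12065151/241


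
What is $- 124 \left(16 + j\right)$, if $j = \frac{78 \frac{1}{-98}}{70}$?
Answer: $- \frac{3400142}{1715} \approx -1982.6$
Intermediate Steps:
$j = - \frac{39}{3430}$ ($j = 78 \left(- \frac{1}{98}\right) \frac{1}{70} = \left(- \frac{39}{49}\right) \frac{1}{70} = - \frac{39}{3430} \approx -0.01137$)
$- 124 \left(16 + j\right) = - 124 \left(16 - \frac{39}{3430}\right) = \left(-124\right) \frac{54841}{3430} = - \frac{3400142}{1715}$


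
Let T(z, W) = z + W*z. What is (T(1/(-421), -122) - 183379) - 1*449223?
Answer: -266325321/421 ≈ -6.3260e+5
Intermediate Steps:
(T(1/(-421), -122) - 183379) - 1*449223 = ((1 - 122)/(-421) - 183379) - 1*449223 = (-1/421*(-121) - 183379) - 449223 = (121/421 - 183379) - 449223 = -77202438/421 - 449223 = -266325321/421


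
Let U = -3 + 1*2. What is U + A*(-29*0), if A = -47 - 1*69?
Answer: -1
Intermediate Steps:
A = -116 (A = -47 - 69 = -116)
U = -1 (U = -3 + 2 = -1)
U + A*(-29*0) = -1 - (-3364)*0 = -1 - 116*0 = -1 + 0 = -1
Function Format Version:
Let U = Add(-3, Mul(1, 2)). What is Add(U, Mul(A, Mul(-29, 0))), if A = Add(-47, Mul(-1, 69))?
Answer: -1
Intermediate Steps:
A = -116 (A = Add(-47, -69) = -116)
U = -1 (U = Add(-3, 2) = -1)
Add(U, Mul(A, Mul(-29, 0))) = Add(-1, Mul(-116, Mul(-29, 0))) = Add(-1, Mul(-116, 0)) = Add(-1, 0) = -1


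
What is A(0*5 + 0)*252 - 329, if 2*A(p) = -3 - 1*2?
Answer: -959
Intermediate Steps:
A(p) = -5/2 (A(p) = (-3 - 1*2)/2 = (-3 - 2)/2 = (½)*(-5) = -5/2)
A(0*5 + 0)*252 - 329 = -5/2*252 - 329 = -630 - 329 = -959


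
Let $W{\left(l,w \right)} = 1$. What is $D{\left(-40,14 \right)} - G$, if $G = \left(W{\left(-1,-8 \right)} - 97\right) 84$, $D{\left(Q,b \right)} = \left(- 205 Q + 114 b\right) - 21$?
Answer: $17839$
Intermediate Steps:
$D{\left(Q,b \right)} = -21 - 205 Q + 114 b$
$G = -8064$ ($G = \left(1 - 97\right) 84 = \left(-96\right) 84 = -8064$)
$D{\left(-40,14 \right)} - G = \left(-21 - -8200 + 114 \cdot 14\right) - -8064 = \left(-21 + 8200 + 1596\right) + 8064 = 9775 + 8064 = 17839$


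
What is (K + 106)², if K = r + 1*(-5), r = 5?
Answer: 11236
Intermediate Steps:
K = 0 (K = 5 + 1*(-5) = 5 - 5 = 0)
(K + 106)² = (0 + 106)² = 106² = 11236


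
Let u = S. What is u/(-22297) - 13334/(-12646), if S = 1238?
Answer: 140826225/140983931 ≈ 0.99888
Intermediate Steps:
u = 1238
u/(-22297) - 13334/(-12646) = 1238/(-22297) - 13334/(-12646) = 1238*(-1/22297) - 13334*(-1/12646) = -1238/22297 + 6667/6323 = 140826225/140983931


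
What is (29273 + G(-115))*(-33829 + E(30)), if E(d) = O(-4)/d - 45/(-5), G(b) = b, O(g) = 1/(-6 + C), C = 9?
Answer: -44375545621/45 ≈ -9.8612e+8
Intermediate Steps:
O(g) = 1/3 (O(g) = 1/(-6 + 9) = 1/3)
E(d) = 9 + 1/(3*d) (E(d) = 1/(3*d) - 45/(-5) = 1/(3*d) - 45*(-1/5) = 1/(3*d) + 9 = 9 + 1/(3*d))
(29273 + G(-115))*(-33829 + E(30)) = (29273 - 115)*(-33829 + (9 + (1/3)/30)) = 29158*(-33829 + (9 + (1/3)*(1/30))) = 29158*(-33829 + (9 + 1/90)) = 29158*(-33829 + 811/90) = 29158*(-3043799/90) = -44375545621/45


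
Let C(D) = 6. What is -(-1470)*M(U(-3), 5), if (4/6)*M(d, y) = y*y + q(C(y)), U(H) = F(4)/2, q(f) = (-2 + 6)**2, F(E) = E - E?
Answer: 90405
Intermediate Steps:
F(E) = 0
q(f) = 16 (q(f) = 4**2 = 16)
U(H) = 0 (U(H) = 0/2 = 0*(1/2) = 0)
M(d, y) = 24 + 3*y**2/2 (M(d, y) = 3*(y*y + 16)/2 = 3*(y**2 + 16)/2 = 3*(16 + y**2)/2 = 24 + 3*y**2/2)
-(-1470)*M(U(-3), 5) = -(-1470)*(24 + (3/2)*5**2) = -(-1470)*(24 + (3/2)*25) = -(-1470)*(24 + 75/2) = -(-1470)*123/2 = -294*(-615/2) = 90405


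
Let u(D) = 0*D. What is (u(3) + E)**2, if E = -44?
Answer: 1936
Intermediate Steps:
u(D) = 0
(u(3) + E)**2 = (0 - 44)**2 = (-44)**2 = 1936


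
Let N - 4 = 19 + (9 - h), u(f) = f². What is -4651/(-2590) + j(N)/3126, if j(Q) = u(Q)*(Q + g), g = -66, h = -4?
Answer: -14360029/1349390 ≈ -10.642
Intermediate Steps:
N = 36 (N = 4 + (19 + (9 - 1*(-4))) = 4 + (19 + (9 + 4)) = 4 + (19 + 13) = 4 + 32 = 36)
j(Q) = Q²*(-66 + Q) (j(Q) = Q²*(Q - 66) = Q²*(-66 + Q))
-4651/(-2590) + j(N)/3126 = -4651/(-2590) + (36²*(-66 + 36))/3126 = -4651*(-1/2590) + (1296*(-30))*(1/3126) = 4651/2590 - 38880*1/3126 = 4651/2590 - 6480/521 = -14360029/1349390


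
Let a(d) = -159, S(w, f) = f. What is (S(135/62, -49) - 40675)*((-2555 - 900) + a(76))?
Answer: 147176536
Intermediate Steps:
(S(135/62, -49) - 40675)*((-2555 - 900) + a(76)) = (-49 - 40675)*((-2555 - 900) - 159) = -40724*(-3455 - 159) = -40724*(-3614) = 147176536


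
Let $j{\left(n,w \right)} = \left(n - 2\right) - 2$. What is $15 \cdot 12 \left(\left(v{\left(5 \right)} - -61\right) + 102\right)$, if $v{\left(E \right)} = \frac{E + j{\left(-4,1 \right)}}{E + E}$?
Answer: $29286$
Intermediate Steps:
$j{\left(n,w \right)} = -4 + n$ ($j{\left(n,w \right)} = \left(-2 + n\right) - 2 = -4 + n$)
$v{\left(E \right)} = \frac{-8 + E}{2 E}$ ($v{\left(E \right)} = \frac{E - 8}{E + E} = \frac{E - 8}{2 E} = \left(-8 + E\right) \frac{1}{2 E} = \frac{-8 + E}{2 E}$)
$15 \cdot 12 \left(\left(v{\left(5 \right)} - -61\right) + 102\right) = 15 \cdot 12 \left(\left(\frac{-8 + 5}{2 \cdot 5} - -61\right) + 102\right) = 180 \left(\left(\frac{1}{2} \cdot \frac{1}{5} \left(-3\right) + 61\right) + 102\right) = 180 \left(\left(- \frac{3}{10} + 61\right) + 102\right) = 180 \left(\frac{607}{10} + 102\right) = 180 \cdot \frac{1627}{10} = 29286$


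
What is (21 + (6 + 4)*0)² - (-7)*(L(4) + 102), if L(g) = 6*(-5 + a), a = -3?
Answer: 819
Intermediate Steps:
L(g) = -48 (L(g) = 6*(-5 - 3) = 6*(-8) = -48)
(21 + (6 + 4)*0)² - (-7)*(L(4) + 102) = (21 + (6 + 4)*0)² - (-7)*(-48 + 102) = (21 + 10*0)² - (-7)*54 = (21 + 0)² - 1*(-378) = 21² + 378 = 441 + 378 = 819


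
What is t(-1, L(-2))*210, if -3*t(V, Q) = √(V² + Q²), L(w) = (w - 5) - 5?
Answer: -70*√145 ≈ -842.91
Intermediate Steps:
L(w) = -10 + w (L(w) = (-5 + w) - 5 = -10 + w)
t(V, Q) = -√(Q² + V²)/3 (t(V, Q) = -√(V² + Q²)/3 = -√(Q² + V²)/3)
t(-1, L(-2))*210 = -√((-10 - 2)² + (-1)²)/3*210 = -√((-12)² + 1)/3*210 = -√(144 + 1)/3*210 = -√145/3*210 = -70*√145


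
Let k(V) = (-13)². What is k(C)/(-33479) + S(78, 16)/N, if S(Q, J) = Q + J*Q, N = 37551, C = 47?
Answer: 12682345/419056643 ≈ 0.030264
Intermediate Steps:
k(V) = 169
k(C)/(-33479) + S(78, 16)/N = 169/(-33479) + (78*(1 + 16))/37551 = 169*(-1/33479) + (78*17)*(1/37551) = -169/33479 + 1326*(1/37551) = -169/33479 + 442/12517 = 12682345/419056643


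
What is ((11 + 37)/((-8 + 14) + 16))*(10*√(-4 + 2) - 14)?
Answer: -336/11 + 240*I*√2/11 ≈ -30.545 + 30.856*I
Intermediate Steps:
((11 + 37)/((-8 + 14) + 16))*(10*√(-4 + 2) - 14) = (48/(6 + 16))*(10*√(-2) - 14) = (48/22)*(10*(I*√2) - 14) = (48*(1/22))*(10*I*√2 - 14) = 24*(-14 + 10*I*√2)/11 = -336/11 + 240*I*√2/11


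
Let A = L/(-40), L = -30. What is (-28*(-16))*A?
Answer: 336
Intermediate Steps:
A = 3/4 (A = -30/(-40) = -30*(-1/40) = 3/4 ≈ 0.75000)
(-28*(-16))*A = -28*(-16)*(3/4) = 448*(3/4) = 336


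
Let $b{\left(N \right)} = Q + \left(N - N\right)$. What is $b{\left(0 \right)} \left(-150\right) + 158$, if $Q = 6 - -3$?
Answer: $-1192$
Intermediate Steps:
$Q = 9$ ($Q = 6 + 3 = 9$)
$b{\left(N \right)} = 9$ ($b{\left(N \right)} = 9 + \left(N - N\right) = 9 + 0 = 9$)
$b{\left(0 \right)} \left(-150\right) + 158 = 9 \left(-150\right) + 158 = -1350 + 158 = -1192$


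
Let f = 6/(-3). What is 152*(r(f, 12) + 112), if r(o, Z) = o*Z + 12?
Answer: 15200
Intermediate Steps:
f = -2 (f = 6*(-⅓) = -2)
r(o, Z) = 12 + Z*o (r(o, Z) = Z*o + 12 = 12 + Z*o)
152*(r(f, 12) + 112) = 152*((12 + 12*(-2)) + 112) = 152*((12 - 24) + 112) = 152*(-12 + 112) = 152*100 = 15200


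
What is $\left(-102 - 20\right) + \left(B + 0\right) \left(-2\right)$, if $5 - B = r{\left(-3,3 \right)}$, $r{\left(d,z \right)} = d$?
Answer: $-138$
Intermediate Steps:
$B = 8$ ($B = 5 - -3 = 5 + 3 = 8$)
$\left(-102 - 20\right) + \left(B + 0\right) \left(-2\right) = \left(-102 - 20\right) + \left(8 + 0\right) \left(-2\right) = -122 + 8 \left(-2\right) = -122 - 16 = -138$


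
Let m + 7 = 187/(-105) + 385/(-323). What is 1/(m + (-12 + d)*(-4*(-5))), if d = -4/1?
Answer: -33915/11191031 ≈ -0.0030306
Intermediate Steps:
d = -4 (d = -4*1 = -4)
m = -338231/33915 (m = -7 + (187/(-105) + 385/(-323)) = -7 + (187*(-1/105) + 385*(-1/323)) = -7 + (-187/105 - 385/323) = -7 - 100826/33915 = -338231/33915 ≈ -9.9729)
1/(m + (-12 + d)*(-4*(-5))) = 1/(-338231/33915 + (-12 - 4)*(-4*(-5))) = 1/(-338231/33915 - 16*20) = 1/(-338231/33915 - 320) = 1/(-11191031/33915) = -33915/11191031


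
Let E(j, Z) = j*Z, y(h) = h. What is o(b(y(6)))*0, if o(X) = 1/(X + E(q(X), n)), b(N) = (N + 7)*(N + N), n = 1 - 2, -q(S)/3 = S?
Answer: 0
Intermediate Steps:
q(S) = -3*S
n = -1
E(j, Z) = Z*j
b(N) = 2*N*(7 + N) (b(N) = (7 + N)*(2*N) = 2*N*(7 + N))
o(X) = 1/(4*X) (o(X) = 1/(X - (-3)*X) = 1/(X + 3*X) = 1/(4*X))
o(b(y(6)))*0 = (1/(4*((2*6*(7 + 6)))))*0 = (1/(4*((2*6*13))))*0 = ((¼)/156)*0 = ((¼)*(1/156))*0 = (1/624)*0 = 0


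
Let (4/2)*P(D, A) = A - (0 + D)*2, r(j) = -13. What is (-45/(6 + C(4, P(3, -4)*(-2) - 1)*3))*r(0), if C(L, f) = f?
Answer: 195/11 ≈ 17.727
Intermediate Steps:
P(D, A) = A/2 - D (P(D, A) = (A - (0 + D)*2)/2 = (A - D*2)/2 = (A - 2*D)/2 = A/2 - D)
(-45/(6 + C(4, P(3, -4)*(-2) - 1)*3))*r(0) = -45/(6 + (((1/2)*(-4) - 1*3)*(-2) - 1)*3)*(-13) = -45/(6 + ((-2 - 3)*(-2) - 1)*3)*(-13) = -45/(6 + (-5*(-2) - 1)*3)*(-13) = -45/(6 + (10 - 1)*3)*(-13) = -45/(6 + 9*3)*(-13) = -45/(6 + 27)*(-13) = -45/33*(-13) = -9*5/33*(-13) = -15/11*(-13) = 195/11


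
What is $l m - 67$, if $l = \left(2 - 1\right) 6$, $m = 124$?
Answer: $677$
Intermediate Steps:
$l = 6$ ($l = 1 \cdot 6 = 6$)
$l m - 67 = 6 \cdot 124 - 67 = 744 - 67 = 677$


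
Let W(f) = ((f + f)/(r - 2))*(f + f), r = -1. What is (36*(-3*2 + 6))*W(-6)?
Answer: 0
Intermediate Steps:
W(f) = -4*f**2/3 (W(f) = ((f + f)/(-1 - 2))*(f + f) = ((2*f)/(-3))*(2*f) = ((2*f)*(-1/3))*(2*f) = (-2*f/3)*(2*f) = -4*f**2/3)
(36*(-3*2 + 6))*W(-6) = (36*(-3*2 + 6))*(-4/3*(-6)**2) = (36*(-6 + 6))*(-4/3*36) = (36*0)*(-48) = 0*(-48) = 0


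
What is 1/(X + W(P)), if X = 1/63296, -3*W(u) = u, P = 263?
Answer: -189888/16646845 ≈ -0.011407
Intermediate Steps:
W(u) = -u/3
X = 1/63296 ≈ 1.5799e-5
1/(X + W(P)) = 1/(1/63296 - 1/3*263) = 1/(1/63296 - 263/3) = 1/(-16646845/189888) = -189888/16646845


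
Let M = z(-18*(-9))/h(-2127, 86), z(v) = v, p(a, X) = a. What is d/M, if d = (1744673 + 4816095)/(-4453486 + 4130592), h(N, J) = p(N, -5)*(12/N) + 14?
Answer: -3280384/1005939 ≈ -3.2610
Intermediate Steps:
h(N, J) = 26 (h(N, J) = N*(12/N) + 14 = 12 + 14 = 26)
M = 81/13 (M = -18*(-9)/26 = 162*(1/26) = 81/13 ≈ 6.2308)
d = -3280384/161447 (d = 6560768/(-322894) = 6560768*(-1/322894) = -3280384/161447 ≈ -20.319)
d/M = -3280384/(161447*81/13) = -3280384/161447*13/81 = -3280384/1005939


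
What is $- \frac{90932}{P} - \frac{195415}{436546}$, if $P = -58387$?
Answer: $\frac{2571482297}{2317146482} \approx 1.1098$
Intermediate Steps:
$- \frac{90932}{P} - \frac{195415}{436546} = - \frac{90932}{-58387} - \frac{195415}{436546} = \left(-90932\right) \left(- \frac{1}{58387}\right) - \frac{17765}{39686} = \frac{90932}{58387} - \frac{17765}{39686} = \frac{2571482297}{2317146482}$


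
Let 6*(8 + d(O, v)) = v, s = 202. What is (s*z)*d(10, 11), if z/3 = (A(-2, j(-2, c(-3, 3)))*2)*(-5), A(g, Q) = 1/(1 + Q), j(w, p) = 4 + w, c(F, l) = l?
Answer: 37370/3 ≈ 12457.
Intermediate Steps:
d(O, v) = -8 + v/6
z = -10 (z = 3*((2/(1 + (4 - 2)))*(-5)) = 3*((2/(1 + 2))*(-5)) = 3*((2/3)*(-5)) = 3*(((⅓)*2)*(-5)) = 3*((⅔)*(-5)) = 3*(-10/3) = -10)
(s*z)*d(10, 11) = (202*(-10))*(-8 + (⅙)*11) = -2020*(-8 + 11/6) = -2020*(-37/6) = 37370/3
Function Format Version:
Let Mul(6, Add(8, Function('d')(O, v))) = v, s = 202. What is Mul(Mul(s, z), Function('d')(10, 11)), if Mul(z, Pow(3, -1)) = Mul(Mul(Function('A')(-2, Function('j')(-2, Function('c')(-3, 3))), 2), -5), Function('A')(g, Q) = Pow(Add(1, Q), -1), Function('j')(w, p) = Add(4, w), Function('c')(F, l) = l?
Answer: Rational(37370, 3) ≈ 12457.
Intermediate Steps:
Function('d')(O, v) = Add(-8, Mul(Rational(1, 6), v))
z = -10 (z = Mul(3, Mul(Mul(Pow(Add(1, Add(4, -2)), -1), 2), -5)) = Mul(3, Mul(Mul(Pow(Add(1, 2), -1), 2), -5)) = Mul(3, Mul(Mul(Pow(3, -1), 2), -5)) = Mul(3, Mul(Mul(Rational(1, 3), 2), -5)) = Mul(3, Mul(Rational(2, 3), -5)) = Mul(3, Rational(-10, 3)) = -10)
Mul(Mul(s, z), Function('d')(10, 11)) = Mul(Mul(202, -10), Add(-8, Mul(Rational(1, 6), 11))) = Mul(-2020, Add(-8, Rational(11, 6))) = Mul(-2020, Rational(-37, 6)) = Rational(37370, 3)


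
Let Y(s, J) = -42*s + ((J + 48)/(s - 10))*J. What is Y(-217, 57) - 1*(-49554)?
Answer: 13311651/227 ≈ 58642.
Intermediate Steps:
Y(s, J) = -42*s + J*(48 + J)/(-10 + s) (Y(s, J) = -42*s + ((48 + J)/(-10 + s))*J = -42*s + J*(48 + J)/(-10 + s))
Y(-217, 57) - 1*(-49554) = (57² - 42*(-217)² + 48*57 + 420*(-217))/(-10 - 217) - 1*(-49554) = (3249 - 42*47089 + 2736 - 91140)/(-227) + 49554 = -(3249 - 1977738 + 2736 - 91140)/227 + 49554 = -1/227*(-2062893) + 49554 = 2062893/227 + 49554 = 13311651/227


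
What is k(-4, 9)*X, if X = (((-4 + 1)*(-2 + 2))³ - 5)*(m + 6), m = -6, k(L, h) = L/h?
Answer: 0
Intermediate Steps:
X = 0 (X = (((-4 + 1)*(-2 + 2))³ - 5)*(-6 + 6) = ((-3*0)³ - 5)*0 = (0³ - 5)*0 = (0 - 5)*0 = -5*0 = 0)
k(-4, 9)*X = -4/9*0 = 0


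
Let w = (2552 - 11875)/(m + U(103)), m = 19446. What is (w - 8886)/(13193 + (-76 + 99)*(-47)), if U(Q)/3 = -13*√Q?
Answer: -69979222567/95379540507 - 121199*√103/1526072648112 ≈ -0.73369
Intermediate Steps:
U(Q) = -39*√Q (U(Q) = 3*(-13*√Q) = -39*√Q)
w = -9323/(19446 - 39*√103) (w = (2552 - 11875)/(19446 - 39*√103) = -9323/(19446 - 39*√103) ≈ -0.48939)
(w - 8886)/(13193 + (-76 + 99)*(-47)) = ((-60431686/125996751 - 121199*√103/125996751) - 8886)/(13193 + (-76 + 99)*(-47)) = (-1119667561072/125996751 - 121199*√103/125996751)/(13193 + 23*(-47)) = (-1119667561072/125996751 - 121199*√103/125996751)/(13193 - 1081) = (-1119667561072/125996751 - 121199*√103/125996751)/12112 = (-1119667561072/125996751 - 121199*√103/125996751)*(1/12112) = -69979222567/95379540507 - 121199*√103/1526072648112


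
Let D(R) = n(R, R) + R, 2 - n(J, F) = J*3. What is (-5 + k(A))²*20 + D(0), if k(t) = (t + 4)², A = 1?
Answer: 8002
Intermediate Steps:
k(t) = (4 + t)²
n(J, F) = 2 - 3*J (n(J, F) = 2 - J*3 = 2 - 3*J)
D(R) = 2 - 2*R (D(R) = (2 - 3*R) + R = 2 - 2*R)
(-5 + k(A))²*20 + D(0) = (-5 + (4 + 1)²)²*20 + (2 - 2*0) = (-5 + 5²)²*20 + (2 + 0) = (-5 + 25)²*20 + 2 = 20²*20 + 2 = 400*20 + 2 = 8000 + 2 = 8002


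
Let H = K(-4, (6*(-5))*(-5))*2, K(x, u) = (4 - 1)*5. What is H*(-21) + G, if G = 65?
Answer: -565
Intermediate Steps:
K(x, u) = 15 (K(x, u) = 3*5 = 15)
H = 30 (H = 15*2 = 30)
H*(-21) + G = 30*(-21) + 65 = -630 + 65 = -565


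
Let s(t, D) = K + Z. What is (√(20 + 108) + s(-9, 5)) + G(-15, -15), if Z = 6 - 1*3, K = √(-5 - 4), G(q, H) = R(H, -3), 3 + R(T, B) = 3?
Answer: 3 + 3*I + 8*√2 ≈ 14.314 + 3.0*I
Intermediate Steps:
R(T, B) = 0 (R(T, B) = -3 + 3 = 0)
G(q, H) = 0
K = 3*I (K = √(-9) = 3*I ≈ 3.0*I)
Z = 3 (Z = 6 - 3 = 3)
s(t, D) = 3 + 3*I (s(t, D) = 3*I + 3 = 3 + 3*I)
(√(20 + 108) + s(-9, 5)) + G(-15, -15) = (√(20 + 108) + (3 + 3*I)) + 0 = (√128 + (3 + 3*I)) + 0 = (8*√2 + (3 + 3*I)) + 0 = (3 + 3*I + 8*√2) + 0 = 3 + 3*I + 8*√2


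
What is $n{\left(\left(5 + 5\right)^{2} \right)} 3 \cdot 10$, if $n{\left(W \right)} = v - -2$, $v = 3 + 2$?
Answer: $210$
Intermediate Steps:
$v = 5$
$n{\left(W \right)} = 7$ ($n{\left(W \right)} = 5 - -2 = 5 + 2 = 7$)
$n{\left(\left(5 + 5\right)^{2} \right)} 3 \cdot 10 = 7 \cdot 3 \cdot 10 = 21 \cdot 10 = 210$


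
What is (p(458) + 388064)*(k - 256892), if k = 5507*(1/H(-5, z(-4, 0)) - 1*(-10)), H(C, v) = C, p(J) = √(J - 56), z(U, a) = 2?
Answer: -393736331488/5 - 1014617*√402/5 ≈ -7.8751e+10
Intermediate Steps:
p(J) = √(-56 + J)
k = 269843/5 (k = 5507*(1/(-5) - 1*(-10)) = 5507*(-⅕ + 10) = 5507*(49/5) = 269843/5 ≈ 53969.)
(p(458) + 388064)*(k - 256892) = (√(-56 + 458) + 388064)*(269843/5 - 256892) = (√402 + 388064)*(-1014617/5) = (388064 + √402)*(-1014617/5) = -393736331488/5 - 1014617*√402/5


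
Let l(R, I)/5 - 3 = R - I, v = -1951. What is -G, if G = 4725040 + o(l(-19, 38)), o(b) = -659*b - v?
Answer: -4904921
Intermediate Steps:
l(R, I) = 15 - 5*I + 5*R (l(R, I) = 15 + 5*(R - I) = 15 + (-5*I + 5*R) = 15 - 5*I + 5*R)
o(b) = 1951 - 659*b (o(b) = -659*b - 1*(-1951) = -659*b + 1951 = 1951 - 659*b)
G = 4904921 (G = 4725040 + (1951 - 659*(15 - 5*38 + 5*(-19))) = 4725040 + (1951 - 659*(15 - 190 - 95)) = 4725040 + (1951 - 659*(-270)) = 4725040 + (1951 + 177930) = 4725040 + 179881 = 4904921)
-G = -1*4904921 = -4904921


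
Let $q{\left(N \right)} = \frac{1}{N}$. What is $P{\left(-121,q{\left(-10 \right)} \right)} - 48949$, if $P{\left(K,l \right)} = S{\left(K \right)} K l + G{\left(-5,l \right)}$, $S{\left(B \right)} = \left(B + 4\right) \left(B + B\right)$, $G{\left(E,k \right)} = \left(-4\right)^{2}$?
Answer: $\frac{1468332}{5} \approx 2.9367 \cdot 10^{5}$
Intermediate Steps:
$G{\left(E,k \right)} = 16$
$S{\left(B \right)} = 2 B \left(4 + B\right)$ ($S{\left(B \right)} = \left(4 + B\right) 2 B = 2 B \left(4 + B\right)$)
$P{\left(K,l \right)} = 16 + 2 l K^{2} \left(4 + K\right)$ ($P{\left(K,l \right)} = 2 K \left(4 + K\right) K l + 16 = 2 K^{2} \left(4 + K\right) l + 16 = 2 l K^{2} \left(4 + K\right) + 16 = 16 + 2 l K^{2} \left(4 + K\right)$)
$P{\left(-121,q{\left(-10 \right)} \right)} - 48949 = \left(16 + \frac{2 \left(-121\right)^{2} \left(4 - 121\right)}{-10}\right) - 48949 = \left(16 + 2 \left(- \frac{1}{10}\right) 14641 \left(-117\right)\right) - 48949 = \left(16 + \frac{1712997}{5}\right) - 48949 = \frac{1713077}{5} - 48949 = \frac{1468332}{5}$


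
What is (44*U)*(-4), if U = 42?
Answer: -7392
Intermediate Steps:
(44*U)*(-4) = (44*42)*(-4) = 1848*(-4) = -7392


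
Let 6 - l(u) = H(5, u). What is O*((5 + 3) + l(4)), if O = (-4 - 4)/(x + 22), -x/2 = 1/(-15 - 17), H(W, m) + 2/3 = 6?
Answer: -3328/1059 ≈ -3.1426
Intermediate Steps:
H(W, m) = 16/3 (H(W, m) = -2/3 + 6 = 16/3)
x = 1/16 (x = -2/(-15 - 17) = -2/(-32) = -2*(-1/32) = 1/16 ≈ 0.062500)
l(u) = 2/3 (l(u) = 6 - 1*16/3 = 6 - 16/3 = 2/3)
O = -128/353 (O = (-4 - 4)/(1/16 + 22) = -8/353/16 = -8*16/353 = -128/353 ≈ -0.36261)
O*((5 + 3) + l(4)) = -128*((5 + 3) + 2/3)/353 = -128*(8 + 2/3)/353 = -128/353*26/3 = -3328/1059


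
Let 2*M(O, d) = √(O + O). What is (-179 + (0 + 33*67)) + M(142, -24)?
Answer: 2032 + √71 ≈ 2040.4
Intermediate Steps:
M(O, d) = √2*√O/2 (M(O, d) = √(O + O)/2 = √(2*O)/2 = (√2*√O)/2 = √2*√O/2)
(-179 + (0 + 33*67)) + M(142, -24) = (-179 + (0 + 33*67)) + √2*√142/2 = (-179 + (0 + 2211)) + √71 = (-179 + 2211) + √71 = 2032 + √71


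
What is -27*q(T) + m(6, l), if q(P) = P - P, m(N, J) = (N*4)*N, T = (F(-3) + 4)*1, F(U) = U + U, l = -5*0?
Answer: 144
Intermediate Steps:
l = 0
F(U) = 2*U
T = -2 (T = (2*(-3) + 4)*1 = (-6 + 4)*1 = -2*1 = -2)
m(N, J) = 4*N**2 (m(N, J) = (4*N)*N = 4*N**2)
q(P) = 0
-27*q(T) + m(6, l) = -27*0 + 4*6**2 = 0 + 4*36 = 0 + 144 = 144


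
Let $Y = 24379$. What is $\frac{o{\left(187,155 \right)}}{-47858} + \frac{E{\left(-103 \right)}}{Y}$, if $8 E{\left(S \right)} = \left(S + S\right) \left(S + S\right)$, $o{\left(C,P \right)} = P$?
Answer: $\frac{125042008}{583365091} \approx 0.21435$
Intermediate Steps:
$E{\left(S \right)} = \frac{S^{2}}{2}$ ($E{\left(S \right)} = \frac{\left(S + S\right) \left(S + S\right)}{8} = \frac{2 S 2 S}{8} = \frac{4 S^{2}}{8} = \frac{S^{2}}{2}$)
$\frac{o{\left(187,155 \right)}}{-47858} + \frac{E{\left(-103 \right)}}{Y} = \frac{155}{-47858} + \frac{\frac{1}{2} \left(-103\right)^{2}}{24379} = 155 \left(- \frac{1}{47858}\right) + \frac{1}{2} \cdot 10609 \cdot \frac{1}{24379} = - \frac{155}{47858} + \frac{10609}{2} \cdot \frac{1}{24379} = - \frac{155}{47858} + \frac{10609}{48758} = \frac{125042008}{583365091}$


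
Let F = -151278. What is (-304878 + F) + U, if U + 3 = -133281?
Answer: -589440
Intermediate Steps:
U = -133284 (U = -3 - 133281 = -133284)
(-304878 + F) + U = (-304878 - 151278) - 133284 = -456156 - 133284 = -589440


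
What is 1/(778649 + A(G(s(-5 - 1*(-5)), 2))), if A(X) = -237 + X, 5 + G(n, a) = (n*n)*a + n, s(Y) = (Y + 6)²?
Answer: 1/781035 ≈ 1.2804e-6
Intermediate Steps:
s(Y) = (6 + Y)²
G(n, a) = -5 + n + a*n² (G(n, a) = -5 + ((n*n)*a + n) = -5 + (n²*a + n) = -5 + (a*n² + n) = -5 + (n + a*n²) = -5 + n + a*n²)
1/(778649 + A(G(s(-5 - 1*(-5)), 2))) = 1/(778649 + (-237 + (-5 + (6 + (-5 - 1*(-5)))² + 2*((6 + (-5 - 1*(-5)))²)²))) = 1/(778649 + (-237 + (-5 + (6 + (-5 + 5))² + 2*((6 + (-5 + 5))²)²))) = 1/(778649 + (-237 + (-5 + (6 + 0)² + 2*((6 + 0)²)²))) = 1/(778649 + (-237 + (-5 + 6² + 2*(6²)²))) = 1/(778649 + (-237 + (-5 + 36 + 2*36²))) = 1/(778649 + (-237 + (-5 + 36 + 2*1296))) = 1/(778649 + (-237 + (-5 + 36 + 2592))) = 1/(778649 + (-237 + 2623)) = 1/(778649 + 2386) = 1/781035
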